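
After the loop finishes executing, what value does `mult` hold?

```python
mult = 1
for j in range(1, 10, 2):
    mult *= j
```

Let's trace through this code step by step.

Initialize: mult = 1
Entering loop: for j in range(1, 10, 2):
After iteration 1: j = 1, mult = 1
After iteration 2: j = 3, mult = 3
After iteration 3: j = 5, mult = 15
After iteration 4: j = 7, mult = 105
After iteration 5: j = 9, mult = 945
Loop ends.

Final answer: 945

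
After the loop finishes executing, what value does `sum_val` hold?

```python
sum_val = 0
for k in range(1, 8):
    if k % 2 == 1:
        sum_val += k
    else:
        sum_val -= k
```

Let's trace through this code step by step.

Initialize: sum_val = 0
Entering loop: for k in range(1, 8):
After iteration 1: k = 1, sum_val = 1
After iteration 2: k = 2, sum_val = -1
After iteration 3: k = 3, sum_val = 2
After iteration 4: k = 4, sum_val = -2
After iteration 5: k = 5, sum_val = 3
After iteration 6: k = 6, sum_val = -3
After iteration 7: k = 7, sum_val = 4
Loop ends.

Final answer: 4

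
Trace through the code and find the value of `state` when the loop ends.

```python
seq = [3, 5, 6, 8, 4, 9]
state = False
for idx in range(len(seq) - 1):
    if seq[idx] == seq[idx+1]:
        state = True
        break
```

Let's trace through this code step by step.

Initialize: seq = [3, 5, 6, 8, 4, 9]
Initialize: state = False
Entering loop: for idx in range(len(seq) - 1):
After iteration 1: idx = 0, state = False
After iteration 2: idx = 1, state = False
After iteration 3: idx = 2, state = False
After iteration 4: idx = 3, state = False
After iteration 5: idx = 4, state = False
Loop ends.

Final answer: False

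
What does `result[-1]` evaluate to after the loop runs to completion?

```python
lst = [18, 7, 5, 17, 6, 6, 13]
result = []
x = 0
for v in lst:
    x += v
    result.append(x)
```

Let's trace through this code step by step.

Initialize: lst = [18, 7, 5, 17, 6, 6, 13]
Initialize: result = []
Initialize: x = 0
Entering loop: for v in lst:
After iteration 1: v = 18, result = [18], x = 18
After iteration 2: v = 7, result = [18, 25], x = 25
After iteration 3: v = 5, result = [18, 25, 30], x = 30
After iteration 4: v = 17, result = [18, 25, 30, 47], x = 47
After iteration 5: v = 6, result = [18, 25, 30, 47, 53], x = 53
After iteration 6: v = 6, result = [18, 25, 30, 47, 53, 59], x = 59
After iteration 7: v = 13, result = [18, 25, 30, 47, 53, 59, 72], x = 72
Loop ends.
result[-1] = 72

Final answer: 72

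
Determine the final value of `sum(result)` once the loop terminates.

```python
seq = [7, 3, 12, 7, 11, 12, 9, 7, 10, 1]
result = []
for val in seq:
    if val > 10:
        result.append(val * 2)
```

Let's trace through this code step by step.

Initialize: seq = [7, 3, 12, 7, 11, 12, 9, 7, 10, 1]
Initialize: result = []
Entering loop: for val in seq:
After iteration 1: val = 7, result = []
After iteration 2: val = 3, result = []
After iteration 3: val = 12, result = [24]
After iteration 4: val = 7, result = [24]
After iteration 5: val = 11, result = [24, 22]
After iteration 6: val = 12, result = [24, 22, 24]
After iteration 7: val = 9, result = [24, 22, 24]
After iteration 8: val = 7, result = [24, 22, 24]
After iteration 9: val = 10, result = [24, 22, 24]
After iteration 10: val = 1, result = [24, 22, 24]
Loop ends.
sum(result) = 70

Final answer: 70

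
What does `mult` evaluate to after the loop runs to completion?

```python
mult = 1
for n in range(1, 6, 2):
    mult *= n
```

Let's trace through this code step by step.

Initialize: mult = 1
Entering loop: for n in range(1, 6, 2):
After iteration 1: n = 1, mult = 1
After iteration 2: n = 3, mult = 3
After iteration 3: n = 5, mult = 15
Loop ends.

Final answer: 15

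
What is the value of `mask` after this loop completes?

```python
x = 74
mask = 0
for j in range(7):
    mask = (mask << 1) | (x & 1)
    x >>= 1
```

Let's trace through this code step by step.

Initialize: x = 74
Initialize: mask = 0
Entering loop: for j in range(7):
After iteration 1: j = 0, x = 37, mask = 0
After iteration 2: j = 1, x = 18, mask = 1
After iteration 3: j = 2, x = 9, mask = 2
After iteration 4: j = 3, x = 4, mask = 5
After iteration 5: j = 4, x = 2, mask = 10
After iteration 6: j = 5, x = 1, mask = 20
After iteration 7: j = 6, x = 0, mask = 41
Loop ends.

Final answer: 41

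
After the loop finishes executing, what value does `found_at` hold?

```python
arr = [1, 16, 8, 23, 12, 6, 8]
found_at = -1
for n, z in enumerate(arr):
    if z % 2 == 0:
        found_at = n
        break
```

Let's trace through this code step by step.

Initialize: arr = [1, 16, 8, 23, 12, 6, 8]
Initialize: found_at = -1
Entering loop: for n, z in enumerate(arr):
After iteration 1: n = 0, z = 1, found_at = -1
After iteration 2: n = 1, z = 16, found_at = 1
Loop ends.

Final answer: 1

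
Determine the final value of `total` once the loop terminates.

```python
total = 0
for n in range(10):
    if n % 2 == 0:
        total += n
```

Let's trace through this code step by step.

Initialize: total = 0
Entering loop: for n in range(10):
After iteration 1: n = 0, total = 0
After iteration 2: n = 1, total = 0
After iteration 3: n = 2, total = 2
After iteration 4: n = 3, total = 2
After iteration 5: n = 4, total = 6
After iteration 6: n = 5, total = 6
After iteration 7: n = 6, total = 12
After iteration 8: n = 7, total = 12
After iteration 9: n = 8, total = 20
After iteration 10: n = 9, total = 20
Loop ends.

Final answer: 20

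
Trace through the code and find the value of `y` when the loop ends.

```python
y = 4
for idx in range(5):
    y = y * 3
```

Let's trace through this code step by step.

Initialize: y = 4
Entering loop: for idx in range(5):
After iteration 1: idx = 0, y = 12
After iteration 2: idx = 1, y = 36
After iteration 3: idx = 2, y = 108
After iteration 4: idx = 3, y = 324
After iteration 5: idx = 4, y = 972
Loop ends.

Final answer: 972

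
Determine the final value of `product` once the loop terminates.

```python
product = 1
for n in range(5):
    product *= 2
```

Let's trace through this code step by step.

Initialize: product = 1
Entering loop: for n in range(5):
After iteration 1: n = 0, product = 2
After iteration 2: n = 1, product = 4
After iteration 3: n = 2, product = 8
After iteration 4: n = 3, product = 16
After iteration 5: n = 4, product = 32
Loop ends.

Final answer: 32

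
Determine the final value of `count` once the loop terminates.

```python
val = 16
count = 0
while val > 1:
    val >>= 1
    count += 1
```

Let's trace through this code step by step.

Initialize: val = 16
Initialize: count = 0
Entering loop: while val > 1:
After iteration 1: val = 8, count = 1
After iteration 2: val = 4, count = 2
After iteration 3: val = 2, count = 3
After iteration 4: val = 1, count = 4
Loop ends.

Final answer: 4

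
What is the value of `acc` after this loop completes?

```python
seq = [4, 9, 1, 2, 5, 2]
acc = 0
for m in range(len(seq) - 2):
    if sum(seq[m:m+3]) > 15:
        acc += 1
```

Let's trace through this code step by step.

Initialize: seq = [4, 9, 1, 2, 5, 2]
Initialize: acc = 0
Entering loop: for m in range(len(seq) - 2):
After iteration 1: m = 0, acc = 0
After iteration 2: m = 1, acc = 0
After iteration 3: m = 2, acc = 0
After iteration 4: m = 3, acc = 0
Loop ends.

Final answer: 0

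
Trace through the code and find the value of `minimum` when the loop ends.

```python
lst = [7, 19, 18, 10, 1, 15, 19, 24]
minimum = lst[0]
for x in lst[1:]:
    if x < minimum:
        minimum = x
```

Let's trace through this code step by step.

Initialize: lst = [7, 19, 18, 10, 1, 15, 19, 24]
Initialize: minimum = 7
Entering loop: for x in lst[1:]:
After iteration 1: x = 19, minimum = 7
After iteration 2: x = 18, minimum = 7
After iteration 3: x = 10, minimum = 7
After iteration 4: x = 1, minimum = 1
After iteration 5: x = 15, minimum = 1
After iteration 6: x = 19, minimum = 1
After iteration 7: x = 24, minimum = 1
Loop ends.

Final answer: 1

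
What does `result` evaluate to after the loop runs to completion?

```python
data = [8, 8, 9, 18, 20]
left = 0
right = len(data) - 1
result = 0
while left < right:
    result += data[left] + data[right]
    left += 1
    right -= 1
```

Let's trace through this code step by step.

Initialize: data = [8, 8, 9, 18, 20]
Initialize: left = 0
Initialize: right = 4
Initialize: result = 0
Entering loop: while left < right:
After iteration 1: left = 1, right = 3, result = 28
After iteration 2: left = 2, right = 2, result = 54
Loop ends.

Final answer: 54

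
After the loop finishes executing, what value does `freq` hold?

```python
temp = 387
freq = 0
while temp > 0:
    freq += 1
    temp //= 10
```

Let's trace through this code step by step.

Initialize: temp = 387
Initialize: freq = 0
Entering loop: while temp > 0:
After iteration 1: temp = 38, freq = 1
After iteration 2: temp = 3, freq = 2
After iteration 3: temp = 0, freq = 3
Loop ends.

Final answer: 3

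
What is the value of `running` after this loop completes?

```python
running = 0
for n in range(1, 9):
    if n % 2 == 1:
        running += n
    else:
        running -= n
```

Let's trace through this code step by step.

Initialize: running = 0
Entering loop: for n in range(1, 9):
After iteration 1: n = 1, running = 1
After iteration 2: n = 2, running = -1
After iteration 3: n = 3, running = 2
After iteration 4: n = 4, running = -2
After iteration 5: n = 5, running = 3
After iteration 6: n = 6, running = -3
After iteration 7: n = 7, running = 4
After iteration 8: n = 8, running = -4
Loop ends.

Final answer: -4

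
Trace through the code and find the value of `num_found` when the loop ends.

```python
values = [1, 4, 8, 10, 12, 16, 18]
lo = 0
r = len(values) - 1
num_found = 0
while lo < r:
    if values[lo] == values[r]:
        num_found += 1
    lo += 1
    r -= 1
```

Let's trace through this code step by step.

Initialize: values = [1, 4, 8, 10, 12, 16, 18]
Initialize: lo = 0
Initialize: r = 6
Initialize: num_found = 0
Entering loop: while lo < r:
After iteration 1: lo = 1, r = 5, num_found = 0
After iteration 2: lo = 2, r = 4, num_found = 0
After iteration 3: lo = 3, r = 3, num_found = 0
Loop ends.

Final answer: 0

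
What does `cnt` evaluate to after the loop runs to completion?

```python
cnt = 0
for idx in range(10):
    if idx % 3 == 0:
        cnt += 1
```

Let's trace through this code step by step.

Initialize: cnt = 0
Entering loop: for idx in range(10):
After iteration 1: idx = 0, cnt = 1
After iteration 2: idx = 1, cnt = 1
After iteration 3: idx = 2, cnt = 1
After iteration 4: idx = 3, cnt = 2
After iteration 5: idx = 4, cnt = 2
After iteration 6: idx = 5, cnt = 2
After iteration 7: idx = 6, cnt = 3
After iteration 8: idx = 7, cnt = 3
After iteration 9: idx = 8, cnt = 3
After iteration 10: idx = 9, cnt = 4
Loop ends.

Final answer: 4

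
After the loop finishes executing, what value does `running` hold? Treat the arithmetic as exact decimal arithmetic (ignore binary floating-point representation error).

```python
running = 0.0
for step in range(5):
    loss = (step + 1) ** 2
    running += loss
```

Let's trace through this code step by step.

Initialize: running = 0.0
Entering loop: for step in range(5):
After iteration 1: step = 0, running = 1.0, loss = 1
After iteration 2: step = 1, running = 5.0, loss = 4
After iteration 3: step = 2, running = 14.0, loss = 9
After iteration 4: step = 3, running = 30.0, loss = 16
After iteration 5: step = 4, running = 55.0, loss = 25
Loop ends.

Final answer: 55.0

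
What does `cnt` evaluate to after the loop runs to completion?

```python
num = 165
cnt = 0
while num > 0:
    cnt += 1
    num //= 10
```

Let's trace through this code step by step.

Initialize: num = 165
Initialize: cnt = 0
Entering loop: while num > 0:
After iteration 1: num = 16, cnt = 1
After iteration 2: num = 1, cnt = 2
After iteration 3: num = 0, cnt = 3
Loop ends.

Final answer: 3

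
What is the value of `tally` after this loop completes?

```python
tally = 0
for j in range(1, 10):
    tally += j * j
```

Let's trace through this code step by step.

Initialize: tally = 0
Entering loop: for j in range(1, 10):
After iteration 1: j = 1, tally = 1
After iteration 2: j = 2, tally = 5
After iteration 3: j = 3, tally = 14
After iteration 4: j = 4, tally = 30
After iteration 5: j = 5, tally = 55
After iteration 6: j = 6, tally = 91
After iteration 7: j = 7, tally = 140
After iteration 8: j = 8, tally = 204
After iteration 9: j = 9, tally = 285
Loop ends.

Final answer: 285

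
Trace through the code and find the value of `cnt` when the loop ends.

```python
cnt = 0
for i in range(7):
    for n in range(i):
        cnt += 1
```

Let's trace through this code step by step.

Initialize: cnt = 0
Entering loop: for i in range(7):
After iteration 1: i = 0, cnt = 0
After iteration 2: i = 1, cnt = 1, n = 0
After iteration 3: i = 2, cnt = 3, n = 1
After iteration 4: i = 3, cnt = 6, n = 2
After iteration 5: i = 4, cnt = 10, n = 3
After iteration 6: i = 5, cnt = 15, n = 4
After iteration 7: i = 6, cnt = 21, n = 5
Loop ends.

Final answer: 21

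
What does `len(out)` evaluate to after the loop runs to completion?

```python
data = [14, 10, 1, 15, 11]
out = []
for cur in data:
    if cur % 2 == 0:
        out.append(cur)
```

Let's trace through this code step by step.

Initialize: data = [14, 10, 1, 15, 11]
Initialize: out = []
Entering loop: for cur in data:
After iteration 1: cur = 14, out = [14]
After iteration 2: cur = 10, out = [14, 10]
After iteration 3: cur = 1, out = [14, 10]
After iteration 4: cur = 15, out = [14, 10]
After iteration 5: cur = 11, out = [14, 10]
Loop ends.
len(out) = 2

Final answer: 2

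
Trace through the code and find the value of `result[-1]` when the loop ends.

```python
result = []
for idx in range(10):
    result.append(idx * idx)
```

Let's trace through this code step by step.

Initialize: result = []
Entering loop: for idx in range(10):
After iteration 1: idx = 0, result = [0]
After iteration 2: idx = 1, result = [0, 1]
After iteration 3: idx = 2, result = [0, 1, 4]
After iteration 4: idx = 3, result = [0, 1, 4, 9]
After iteration 5: idx = 4, result = [0, 1, 4, 9, 16]
After iteration 6: idx = 5, result = [0, 1, 4, 9, 16, 25]
After iteration 7: idx = 6, result = [0, 1, 4, 9, 16, 25, 36]
After iteration 8: idx = 7, result = [0, 1, 4, 9, 16, 25, 36, 49]
After iteration 9: idx = 8, result = [0, 1, 4, 9, 16, 25, 36, 49, 64]
After iteration 10: idx = 9, result = [0, 1, 4, 9, 16, 25, 36, 49, 64, 81]
Loop ends.
result[-1] = 81

Final answer: 81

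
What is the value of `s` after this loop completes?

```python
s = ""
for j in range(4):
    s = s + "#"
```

Let's trace through this code step by step.

Initialize: s = ''
Entering loop: for j in range(4):
After iteration 1: j = 0, s = '#'
After iteration 2: j = 1, s = '##'
After iteration 3: j = 2, s = '###'
After iteration 4: j = 3, s = '####'
Loop ends.

Final answer: '####'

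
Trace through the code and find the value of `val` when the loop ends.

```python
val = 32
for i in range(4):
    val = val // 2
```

Let's trace through this code step by step.

Initialize: val = 32
Entering loop: for i in range(4):
After iteration 1: i = 0, val = 16
After iteration 2: i = 1, val = 8
After iteration 3: i = 2, val = 4
After iteration 4: i = 3, val = 2
Loop ends.

Final answer: 2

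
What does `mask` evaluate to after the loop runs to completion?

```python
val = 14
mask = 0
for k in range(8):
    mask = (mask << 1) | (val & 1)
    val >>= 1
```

Let's trace through this code step by step.

Initialize: val = 14
Initialize: mask = 0
Entering loop: for k in range(8):
After iteration 1: k = 0, val = 7, mask = 0
After iteration 2: k = 1, val = 3, mask = 1
After iteration 3: k = 2, val = 1, mask = 3
After iteration 4: k = 3, val = 0, mask = 7
After iteration 5: k = 4, val = 0, mask = 14
After iteration 6: k = 5, val = 0, mask = 28
After iteration 7: k = 6, val = 0, mask = 56
After iteration 8: k = 7, val = 0, mask = 112
Loop ends.

Final answer: 112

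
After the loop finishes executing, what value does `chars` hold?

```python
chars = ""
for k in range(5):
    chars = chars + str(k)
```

Let's trace through this code step by step.

Initialize: chars = ''
Entering loop: for k in range(5):
After iteration 1: k = 0, chars = '0'
After iteration 2: k = 1, chars = '01'
After iteration 3: k = 2, chars = '012'
After iteration 4: k = 3, chars = '0123'
After iteration 5: k = 4, chars = '01234'
Loop ends.

Final answer: '01234'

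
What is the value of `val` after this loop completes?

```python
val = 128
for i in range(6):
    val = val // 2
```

Let's trace through this code step by step.

Initialize: val = 128
Entering loop: for i in range(6):
After iteration 1: i = 0, val = 64
After iteration 2: i = 1, val = 32
After iteration 3: i = 2, val = 16
After iteration 4: i = 3, val = 8
After iteration 5: i = 4, val = 4
After iteration 6: i = 5, val = 2
Loop ends.

Final answer: 2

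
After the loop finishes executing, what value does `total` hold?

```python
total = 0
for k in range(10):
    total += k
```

Let's trace through this code step by step.

Initialize: total = 0
Entering loop: for k in range(10):
After iteration 1: k = 0, total = 0
After iteration 2: k = 1, total = 1
After iteration 3: k = 2, total = 3
After iteration 4: k = 3, total = 6
After iteration 5: k = 4, total = 10
After iteration 6: k = 5, total = 15
After iteration 7: k = 6, total = 21
After iteration 8: k = 7, total = 28
After iteration 9: k = 8, total = 36
After iteration 10: k = 9, total = 45
Loop ends.

Final answer: 45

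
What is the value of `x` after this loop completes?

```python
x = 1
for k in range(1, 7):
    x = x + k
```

Let's trace through this code step by step.

Initialize: x = 1
Entering loop: for k in range(1, 7):
After iteration 1: k = 1, x = 2
After iteration 2: k = 2, x = 4
After iteration 3: k = 3, x = 7
After iteration 4: k = 4, x = 11
After iteration 5: k = 5, x = 16
After iteration 6: k = 6, x = 22
Loop ends.

Final answer: 22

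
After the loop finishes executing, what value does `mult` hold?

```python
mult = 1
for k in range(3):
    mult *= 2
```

Let's trace through this code step by step.

Initialize: mult = 1
Entering loop: for k in range(3):
After iteration 1: k = 0, mult = 2
After iteration 2: k = 1, mult = 4
After iteration 3: k = 2, mult = 8
Loop ends.

Final answer: 8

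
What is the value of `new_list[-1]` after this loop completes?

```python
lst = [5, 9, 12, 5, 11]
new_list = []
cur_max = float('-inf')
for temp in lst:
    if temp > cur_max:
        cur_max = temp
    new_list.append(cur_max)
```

Let's trace through this code step by step.

Initialize: lst = [5, 9, 12, 5, 11]
Initialize: new_list = []
Initialize: cur_max = -inf
Entering loop: for temp in lst:
After iteration 1: temp = 5, new_list = [5], cur_max = 5
After iteration 2: temp = 9, new_list = [5, 9], cur_max = 9
After iteration 3: temp = 12, new_list = [5, 9, 12], cur_max = 12
After iteration 4: temp = 5, new_list = [5, 9, 12, 12], cur_max = 12
After iteration 5: temp = 11, new_list = [5, 9, 12, 12, 12], cur_max = 12
Loop ends.
new_list[-1] = 12

Final answer: 12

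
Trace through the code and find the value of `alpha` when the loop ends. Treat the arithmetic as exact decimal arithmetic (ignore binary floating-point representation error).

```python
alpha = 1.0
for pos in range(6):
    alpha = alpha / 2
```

Let's trace through this code step by step.

Initialize: alpha = 1.0
Entering loop: for pos in range(6):
After iteration 1: pos = 0, alpha = 0.5
After iteration 2: pos = 1, alpha = 0.25
After iteration 3: pos = 2, alpha = 0.125
After iteration 4: pos = 3, alpha = 0.0625
After iteration 5: pos = 4, alpha = 0.03125
After iteration 6: pos = 5, alpha = 0.015625
Loop ends.

Final answer: 0.015625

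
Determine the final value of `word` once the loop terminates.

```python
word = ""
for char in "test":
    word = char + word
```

Let's trace through this code step by step.

Initialize: word = ''
Entering loop: for char in "test":
After iteration 1: char = 't', word = 't'
After iteration 2: char = 'e', word = 'et'
After iteration 3: char = 's', word = 'set'
After iteration 4: char = 't', word = 'tset'
Loop ends.

Final answer: 'tset'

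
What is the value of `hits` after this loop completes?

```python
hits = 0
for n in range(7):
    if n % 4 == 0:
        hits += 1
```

Let's trace through this code step by step.

Initialize: hits = 0
Entering loop: for n in range(7):
After iteration 1: n = 0, hits = 1
After iteration 2: n = 1, hits = 1
After iteration 3: n = 2, hits = 1
After iteration 4: n = 3, hits = 1
After iteration 5: n = 4, hits = 2
After iteration 6: n = 5, hits = 2
After iteration 7: n = 6, hits = 2
Loop ends.

Final answer: 2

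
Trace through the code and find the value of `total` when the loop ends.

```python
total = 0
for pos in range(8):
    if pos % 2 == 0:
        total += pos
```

Let's trace through this code step by step.

Initialize: total = 0
Entering loop: for pos in range(8):
After iteration 1: pos = 0, total = 0
After iteration 2: pos = 1, total = 0
After iteration 3: pos = 2, total = 2
After iteration 4: pos = 3, total = 2
After iteration 5: pos = 4, total = 6
After iteration 6: pos = 5, total = 6
After iteration 7: pos = 6, total = 12
After iteration 8: pos = 7, total = 12
Loop ends.

Final answer: 12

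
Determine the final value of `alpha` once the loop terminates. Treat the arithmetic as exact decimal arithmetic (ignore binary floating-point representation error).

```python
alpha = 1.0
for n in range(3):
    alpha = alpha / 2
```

Let's trace through this code step by step.

Initialize: alpha = 1.0
Entering loop: for n in range(3):
After iteration 1: n = 0, alpha = 0.5
After iteration 2: n = 1, alpha = 0.25
After iteration 3: n = 2, alpha = 0.125
Loop ends.

Final answer: 0.125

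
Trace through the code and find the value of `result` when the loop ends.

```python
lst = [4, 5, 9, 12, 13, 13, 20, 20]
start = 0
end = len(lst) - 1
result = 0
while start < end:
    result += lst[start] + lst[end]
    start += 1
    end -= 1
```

Let's trace through this code step by step.

Initialize: lst = [4, 5, 9, 12, 13, 13, 20, 20]
Initialize: start = 0
Initialize: end = 7
Initialize: result = 0
Entering loop: while start < end:
After iteration 1: start = 1, end = 6, result = 24
After iteration 2: start = 2, end = 5, result = 49
After iteration 3: start = 3, end = 4, result = 71
After iteration 4: start = 4, end = 3, result = 96
Loop ends.

Final answer: 96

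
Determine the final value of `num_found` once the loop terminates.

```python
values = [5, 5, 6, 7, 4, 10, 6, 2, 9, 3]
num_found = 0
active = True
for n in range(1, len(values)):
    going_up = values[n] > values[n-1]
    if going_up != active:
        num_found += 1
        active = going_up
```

Let's trace through this code step by step.

Initialize: values = [5, 5, 6, 7, 4, 10, 6, 2, 9, 3]
Initialize: num_found = 0
Initialize: active = True
Entering loop: for n in range(1, len(values)):
After iteration 1: n = 1, num_found = 1, active = False, going_up = False
After iteration 2: n = 2, num_found = 2, active = True, going_up = True
After iteration 3: n = 3, num_found = 2, active = True, going_up = True
After iteration 4: n = 4, num_found = 3, active = False, going_up = False
After iteration 5: n = 5, num_found = 4, active = True, going_up = True
After iteration 6: n = 6, num_found = 5, active = False, going_up = False
After iteration 7: n = 7, num_found = 5, active = False, going_up = False
After iteration 8: n = 8, num_found = 6, active = True, going_up = True
After iteration 9: n = 9, num_found = 7, active = False, going_up = False
Loop ends.

Final answer: 7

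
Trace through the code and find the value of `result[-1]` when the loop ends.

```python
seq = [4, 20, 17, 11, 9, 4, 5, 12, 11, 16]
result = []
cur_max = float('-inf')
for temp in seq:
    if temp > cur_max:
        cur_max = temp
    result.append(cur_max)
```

Let's trace through this code step by step.

Initialize: seq = [4, 20, 17, 11, 9, 4, 5, 12, 11, 16]
Initialize: result = []
Initialize: cur_max = -inf
Entering loop: for temp in seq:
After iteration 1: temp = 4, result = [4], cur_max = 4
After iteration 2: temp = 20, result = [4, 20], cur_max = 20
After iteration 3: temp = 17, result = [4, 20, 20], cur_max = 20
After iteration 4: temp = 11, result = [4, 20, 20, 20], cur_max = 20
After iteration 5: temp = 9, result = [4, 20, 20, 20, 20], cur_max = 20
After iteration 6: temp = 4, result = [4, 20, 20, 20, 20, 20], cur_max = 20
After iteration 7: temp = 5, result = [4, 20, 20, 20, 20, 20, 20], cur_max = 20
After iteration 8: temp = 12, result = [4, 20, 20, 20, 20, 20, 20, 20], cur_max = 20
After iteration 9: temp = 11, result = [4, 20, 20, 20, 20, 20, 20, 20, 20], cur_max = 20
After iteration 10: temp = 16, result = [4, 20, 20, 20, 20, 20, 20, 20, 20, 20], cur_max = 20
Loop ends.
result[-1] = 20

Final answer: 20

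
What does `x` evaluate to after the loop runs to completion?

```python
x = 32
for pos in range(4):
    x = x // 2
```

Let's trace through this code step by step.

Initialize: x = 32
Entering loop: for pos in range(4):
After iteration 1: pos = 0, x = 16
After iteration 2: pos = 1, x = 8
After iteration 3: pos = 2, x = 4
After iteration 4: pos = 3, x = 2
Loop ends.

Final answer: 2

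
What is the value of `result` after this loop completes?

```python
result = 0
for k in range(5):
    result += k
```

Let's trace through this code step by step.

Initialize: result = 0
Entering loop: for k in range(5):
After iteration 1: k = 0, result = 0
After iteration 2: k = 1, result = 1
After iteration 3: k = 2, result = 3
After iteration 4: k = 3, result = 6
After iteration 5: k = 4, result = 10
Loop ends.

Final answer: 10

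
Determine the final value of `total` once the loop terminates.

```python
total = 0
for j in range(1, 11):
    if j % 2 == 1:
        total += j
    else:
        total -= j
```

Let's trace through this code step by step.

Initialize: total = 0
Entering loop: for j in range(1, 11):
After iteration 1: j = 1, total = 1
After iteration 2: j = 2, total = -1
After iteration 3: j = 3, total = 2
After iteration 4: j = 4, total = -2
After iteration 5: j = 5, total = 3
After iteration 6: j = 6, total = -3
After iteration 7: j = 7, total = 4
After iteration 8: j = 8, total = -4
After iteration 9: j = 9, total = 5
After iteration 10: j = 10, total = -5
Loop ends.

Final answer: -5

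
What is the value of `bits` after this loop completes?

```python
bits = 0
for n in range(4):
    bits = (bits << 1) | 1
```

Let's trace through this code step by step.

Initialize: bits = 0
Entering loop: for n in range(4):
After iteration 1: n = 0, bits = 1
After iteration 2: n = 1, bits = 3
After iteration 3: n = 2, bits = 7
After iteration 4: n = 3, bits = 15
Loop ends.

Final answer: 15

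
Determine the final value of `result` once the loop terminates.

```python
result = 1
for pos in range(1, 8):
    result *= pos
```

Let's trace through this code step by step.

Initialize: result = 1
Entering loop: for pos in range(1, 8):
After iteration 1: pos = 1, result = 1
After iteration 2: pos = 2, result = 2
After iteration 3: pos = 3, result = 6
After iteration 4: pos = 4, result = 24
After iteration 5: pos = 5, result = 120
After iteration 6: pos = 6, result = 720
After iteration 7: pos = 7, result = 5040
Loop ends.

Final answer: 5040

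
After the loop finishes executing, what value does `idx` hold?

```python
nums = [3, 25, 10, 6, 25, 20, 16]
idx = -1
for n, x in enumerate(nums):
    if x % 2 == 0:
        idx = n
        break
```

Let's trace through this code step by step.

Initialize: nums = [3, 25, 10, 6, 25, 20, 16]
Initialize: idx = -1
Entering loop: for n, x in enumerate(nums):
After iteration 1: n = 0, x = 3, idx = -1
After iteration 2: n = 1, x = 25, idx = -1
After iteration 3: n = 2, x = 10, idx = 2
Loop ends.

Final answer: 2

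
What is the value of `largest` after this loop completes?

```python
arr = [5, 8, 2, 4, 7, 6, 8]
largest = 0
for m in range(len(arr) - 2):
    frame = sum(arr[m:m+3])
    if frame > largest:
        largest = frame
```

Let's trace through this code step by step.

Initialize: arr = [5, 8, 2, 4, 7, 6, 8]
Initialize: largest = 0
Entering loop: for m in range(len(arr) - 2):
After iteration 1: m = 0, largest = 15, frame = 15
After iteration 2: m = 1, largest = 15, frame = 14
After iteration 3: m = 2, largest = 15, frame = 13
After iteration 4: m = 3, largest = 17, frame = 17
After iteration 5: m = 4, largest = 21, frame = 21
Loop ends.

Final answer: 21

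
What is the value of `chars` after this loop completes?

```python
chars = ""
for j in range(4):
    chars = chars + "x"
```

Let's trace through this code step by step.

Initialize: chars = ''
Entering loop: for j in range(4):
After iteration 1: j = 0, chars = 'x'
After iteration 2: j = 1, chars = 'xx'
After iteration 3: j = 2, chars = 'xxx'
After iteration 4: j = 3, chars = 'xxxx'
Loop ends.

Final answer: 'xxxx'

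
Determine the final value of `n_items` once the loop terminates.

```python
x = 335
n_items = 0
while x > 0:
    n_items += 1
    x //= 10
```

Let's trace through this code step by step.

Initialize: x = 335
Initialize: n_items = 0
Entering loop: while x > 0:
After iteration 1: x = 33, n_items = 1
After iteration 2: x = 3, n_items = 2
After iteration 3: x = 0, n_items = 3
Loop ends.

Final answer: 3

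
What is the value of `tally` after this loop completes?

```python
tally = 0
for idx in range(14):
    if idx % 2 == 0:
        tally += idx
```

Let's trace through this code step by step.

Initialize: tally = 0
Entering loop: for idx in range(14):
After iteration 1: idx = 0, tally = 0
After iteration 2: idx = 1, tally = 0
After iteration 3: idx = 2, tally = 2
After iteration 4: idx = 3, tally = 2
After iteration 5: idx = 4, tally = 6
After iteration 6: idx = 5, tally = 6
After iteration 7: idx = 6, tally = 12
After iteration 8: idx = 7, tally = 12
After iteration 9: idx = 8, tally = 20
After iteration 10: idx = 9, tally = 20
After iteration 11: idx = 10, tally = 30
After iteration 12: idx = 11, tally = 30
After iteration 13: idx = 12, tally = 42
After iteration 14: idx = 13, tally = 42
Loop ends.

Final answer: 42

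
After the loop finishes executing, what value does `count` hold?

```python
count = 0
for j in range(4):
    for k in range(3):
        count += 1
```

Let's trace through this code step by step.

Initialize: count = 0
Entering loop: for j in range(4):
After iteration 1: j = 0, count = 3
After iteration 2: j = 1, count = 6
After iteration 3: j = 2, count = 9
After iteration 4: j = 3, count = 12
Loop ends.

Final answer: 12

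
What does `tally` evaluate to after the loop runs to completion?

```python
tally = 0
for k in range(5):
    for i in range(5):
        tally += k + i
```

Let's trace through this code step by step.

Initialize: tally = 0
Entering loop: for k in range(5):
After iteration 1: k = 0, tally = 10
After iteration 2: k = 1, tally = 25
After iteration 3: k = 2, tally = 45
After iteration 4: k = 3, tally = 70
After iteration 5: k = 4, tally = 100
Loop ends.

Final answer: 100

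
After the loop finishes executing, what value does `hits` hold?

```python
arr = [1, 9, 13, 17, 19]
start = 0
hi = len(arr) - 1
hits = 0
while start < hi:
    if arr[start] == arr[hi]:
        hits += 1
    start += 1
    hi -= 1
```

Let's trace through this code step by step.

Initialize: arr = [1, 9, 13, 17, 19]
Initialize: start = 0
Initialize: hi = 4
Initialize: hits = 0
Entering loop: while start < hi:
After iteration 1: start = 1, hi = 3, hits = 0
After iteration 2: start = 2, hi = 2, hits = 0
Loop ends.

Final answer: 0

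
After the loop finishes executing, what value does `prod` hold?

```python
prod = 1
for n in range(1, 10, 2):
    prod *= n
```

Let's trace through this code step by step.

Initialize: prod = 1
Entering loop: for n in range(1, 10, 2):
After iteration 1: n = 1, prod = 1
After iteration 2: n = 3, prod = 3
After iteration 3: n = 5, prod = 15
After iteration 4: n = 7, prod = 105
After iteration 5: n = 9, prod = 945
Loop ends.

Final answer: 945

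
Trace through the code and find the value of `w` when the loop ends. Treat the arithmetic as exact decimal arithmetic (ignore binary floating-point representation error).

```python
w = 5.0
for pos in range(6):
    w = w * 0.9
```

Let's trace through this code step by step.

Initialize: w = 5.0
Entering loop: for pos in range(6):
After iteration 1: pos = 0, w = 4.5
After iteration 2: pos = 1, w = 4.05
After iteration 3: pos = 2, w = 3.645
After iteration 4: pos = 3, w = 3.2805
After iteration 5: pos = 4, w = 2.95245
After iteration 6: pos = 5, w = 2.657205
Loop ends.

Final answer: 2.657205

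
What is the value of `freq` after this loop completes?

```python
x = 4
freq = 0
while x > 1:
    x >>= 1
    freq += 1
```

Let's trace through this code step by step.

Initialize: x = 4
Initialize: freq = 0
Entering loop: while x > 1:
After iteration 1: x = 2, freq = 1
After iteration 2: x = 1, freq = 2
Loop ends.

Final answer: 2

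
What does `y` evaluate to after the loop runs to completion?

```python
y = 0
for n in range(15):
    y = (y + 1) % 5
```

Let's trace through this code step by step.

Initialize: y = 0
Entering loop: for n in range(15):
After iteration 1: n = 0, y = 1
After iteration 2: n = 1, y = 2
After iteration 3: n = 2, y = 3
After iteration 4: n = 3, y = 4
After iteration 5: n = 4, y = 0
After iteration 6: n = 5, y = 1
After iteration 7: n = 6, y = 2
After iteration 8: n = 7, y = 3
After iteration 9: n = 8, y = 4
After iteration 10: n = 9, y = 0
After iteration 11: n = 10, y = 1
After iteration 12: n = 11, y = 2
After iteration 13: n = 12, y = 3
After iteration 14: n = 13, y = 4
After iteration 15: n = 14, y = 0
Loop ends.

Final answer: 0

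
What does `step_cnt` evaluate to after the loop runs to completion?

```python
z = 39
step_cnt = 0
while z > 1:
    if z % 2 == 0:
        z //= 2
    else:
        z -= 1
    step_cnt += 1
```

Let's trace through this code step by step.

Initialize: z = 39
Initialize: step_cnt = 0
Entering loop: while z > 1:
After iteration 1: z = 38, step_cnt = 1
After iteration 2: z = 19, step_cnt = 2
After iteration 3: z = 18, step_cnt = 3
After iteration 4: z = 9, step_cnt = 4
After iteration 5: z = 8, step_cnt = 5
After iteration 6: z = 4, step_cnt = 6
After iteration 7: z = 2, step_cnt = 7
After iteration 8: z = 1, step_cnt = 8
Loop ends.

Final answer: 8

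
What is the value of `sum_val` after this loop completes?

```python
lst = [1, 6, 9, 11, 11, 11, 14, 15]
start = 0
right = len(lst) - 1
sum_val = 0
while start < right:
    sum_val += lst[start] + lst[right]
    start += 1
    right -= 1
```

Let's trace through this code step by step.

Initialize: lst = [1, 6, 9, 11, 11, 11, 14, 15]
Initialize: start = 0
Initialize: right = 7
Initialize: sum_val = 0
Entering loop: while start < right:
After iteration 1: start = 1, right = 6, sum_val = 16
After iteration 2: start = 2, right = 5, sum_val = 36
After iteration 3: start = 3, right = 4, sum_val = 56
After iteration 4: start = 4, right = 3, sum_val = 78
Loop ends.

Final answer: 78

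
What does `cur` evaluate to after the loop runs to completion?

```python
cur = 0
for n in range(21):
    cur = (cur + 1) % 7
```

Let's trace through this code step by step.

Initialize: cur = 0
Entering loop: for n in range(21):
After iteration 1: n = 0, cur = 1
After iteration 2: n = 1, cur = 2
After iteration 3: n = 2, cur = 3
After iteration 4: n = 3, cur = 4
After iteration 5: n = 4, cur = 5
After iteration 6: n = 5, cur = 6
After iteration 7: n = 6, cur = 0
After iteration 8: n = 7, cur = 1
After iteration 9: n = 8, cur = 2
After iteration 10: n = 9, cur = 3
After iteration 11: n = 10, cur = 4
After iteration 12: n = 11, cur = 5
After iteration 13: n = 12, cur = 6
After iteration 14: n = 13, cur = 0
After iteration 15: n = 14, cur = 1
After iteration 16: n = 15, cur = 2
After iteration 17: n = 16, cur = 3
After iteration 18: n = 17, cur = 4
After iteration 19: n = 18, cur = 5
After iteration 20: n = 19, cur = 6
After iteration 21: n = 20, cur = 0
Loop ends.

Final answer: 0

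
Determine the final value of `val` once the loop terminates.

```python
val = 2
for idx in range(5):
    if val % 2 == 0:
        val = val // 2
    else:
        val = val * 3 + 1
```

Let's trace through this code step by step.

Initialize: val = 2
Entering loop: for idx in range(5):
After iteration 1: idx = 0, val = 1
After iteration 2: idx = 1, val = 4
After iteration 3: idx = 2, val = 2
After iteration 4: idx = 3, val = 1
After iteration 5: idx = 4, val = 4
Loop ends.

Final answer: 4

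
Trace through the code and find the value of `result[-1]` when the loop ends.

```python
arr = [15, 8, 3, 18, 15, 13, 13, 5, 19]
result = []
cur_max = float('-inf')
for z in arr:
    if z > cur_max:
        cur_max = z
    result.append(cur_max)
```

Let's trace through this code step by step.

Initialize: arr = [15, 8, 3, 18, 15, 13, 13, 5, 19]
Initialize: result = []
Initialize: cur_max = -inf
Entering loop: for z in arr:
After iteration 1: z = 15, result = [15], cur_max = 15
After iteration 2: z = 8, result = [15, 15], cur_max = 15
After iteration 3: z = 3, result = [15, 15, 15], cur_max = 15
After iteration 4: z = 18, result = [15, 15, 15, 18], cur_max = 18
After iteration 5: z = 15, result = [15, 15, 15, 18, 18], cur_max = 18
After iteration 6: z = 13, result = [15, 15, 15, 18, 18, 18], cur_max = 18
After iteration 7: z = 13, result = [15, 15, 15, 18, 18, 18, 18], cur_max = 18
After iteration 8: z = 5, result = [15, 15, 15, 18, 18, 18, 18, 18], cur_max = 18
After iteration 9: z = 19, result = [15, 15, 15, 18, 18, 18, 18, 18, 19], cur_max = 19
Loop ends.
result[-1] = 19

Final answer: 19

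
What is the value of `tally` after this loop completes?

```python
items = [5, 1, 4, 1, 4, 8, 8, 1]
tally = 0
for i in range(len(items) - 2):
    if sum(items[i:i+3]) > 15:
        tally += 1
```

Let's trace through this code step by step.

Initialize: items = [5, 1, 4, 1, 4, 8, 8, 1]
Initialize: tally = 0
Entering loop: for i in range(len(items) - 2):
After iteration 1: i = 0, tally = 0
After iteration 2: i = 1, tally = 0
After iteration 3: i = 2, tally = 0
After iteration 4: i = 3, tally = 0
After iteration 5: i = 4, tally = 1
After iteration 6: i = 5, tally = 2
Loop ends.

Final answer: 2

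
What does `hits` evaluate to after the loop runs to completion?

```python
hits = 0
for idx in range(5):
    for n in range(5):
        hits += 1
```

Let's trace through this code step by step.

Initialize: hits = 0
Entering loop: for idx in range(5):
After iteration 1: idx = 0, hits = 5
After iteration 2: idx = 1, hits = 10
After iteration 3: idx = 2, hits = 15
After iteration 4: idx = 3, hits = 20
After iteration 5: idx = 4, hits = 25
Loop ends.

Final answer: 25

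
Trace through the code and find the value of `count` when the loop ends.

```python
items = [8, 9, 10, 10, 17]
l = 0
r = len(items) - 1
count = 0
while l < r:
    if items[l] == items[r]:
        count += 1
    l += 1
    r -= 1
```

Let's trace through this code step by step.

Initialize: items = [8, 9, 10, 10, 17]
Initialize: l = 0
Initialize: r = 4
Initialize: count = 0
Entering loop: while l < r:
After iteration 1: l = 1, r = 3, count = 0
After iteration 2: l = 2, r = 2, count = 0
Loop ends.

Final answer: 0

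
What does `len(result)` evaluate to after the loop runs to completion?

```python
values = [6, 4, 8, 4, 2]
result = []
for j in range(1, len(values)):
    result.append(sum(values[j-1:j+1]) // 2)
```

Let's trace through this code step by step.

Initialize: values = [6, 4, 8, 4, 2]
Initialize: result = []
Entering loop: for j in range(1, len(values)):
After iteration 1: j = 1, result = [5]
After iteration 2: j = 2, result = [5, 6]
After iteration 3: j = 3, result = [5, 6, 6]
After iteration 4: j = 4, result = [5, 6, 6, 3]
Loop ends.
len(result) = 4

Final answer: 4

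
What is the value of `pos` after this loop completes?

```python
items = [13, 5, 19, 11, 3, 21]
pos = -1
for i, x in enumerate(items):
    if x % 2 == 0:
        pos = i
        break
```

Let's trace through this code step by step.

Initialize: items = [13, 5, 19, 11, 3, 21]
Initialize: pos = -1
Entering loop: for i, x in enumerate(items):
After iteration 1: i = 0, x = 13, pos = -1
After iteration 2: i = 1, x = 5, pos = -1
After iteration 3: i = 2, x = 19, pos = -1
After iteration 4: i = 3, x = 11, pos = -1
After iteration 5: i = 4, x = 3, pos = -1
After iteration 6: i = 5, x = 21, pos = -1
Loop ends.

Final answer: -1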